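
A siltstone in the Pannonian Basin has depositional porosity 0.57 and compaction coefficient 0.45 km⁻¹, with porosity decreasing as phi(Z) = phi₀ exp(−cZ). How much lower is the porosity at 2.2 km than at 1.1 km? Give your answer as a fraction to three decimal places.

0.136

phi(1.1) = 0.57·e^(−0.45×1.1) = 0.3475
phi(2.2) = 0.57·e^(−0.45×2.2) = 0.2118
Δphi = 0.3475 − 0.2118 = 0.1357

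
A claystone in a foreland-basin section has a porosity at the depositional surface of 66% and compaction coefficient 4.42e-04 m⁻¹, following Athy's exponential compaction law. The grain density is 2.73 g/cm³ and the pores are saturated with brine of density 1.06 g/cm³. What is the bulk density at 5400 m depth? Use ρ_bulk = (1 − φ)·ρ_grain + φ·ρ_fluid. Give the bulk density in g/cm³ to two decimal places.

Working in km (1 km = 1000 m; c in km⁻¹ = c in m⁻¹ × 1000):
Porosity at depth: n = 0.66·exp(−0.442×5.4) = 0.66×0.0919 = 0.0607
Bulk density: ρ_b = (1−n)ρ_g + n·ρ_f = 0.9393×2.73 + 0.0607×1.06
       = 2.564 + 0.064 = 2.629 g/cm³

2.63 g/cm³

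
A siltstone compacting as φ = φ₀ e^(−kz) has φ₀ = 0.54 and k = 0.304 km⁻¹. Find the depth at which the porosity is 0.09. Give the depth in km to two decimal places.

5.89 km

Invert Athy's law: z = ln(φ₀/φ) / k
z = ln(0.54/0.09) / 0.304 = ln(6) / 0.304 = 1.7918 / 0.304 = 5.894 km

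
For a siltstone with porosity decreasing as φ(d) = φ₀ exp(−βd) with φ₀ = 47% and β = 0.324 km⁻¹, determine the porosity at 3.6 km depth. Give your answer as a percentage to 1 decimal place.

14.6%

φ = φ₀·exp(−β·d) = 0.47 × exp(−0.324 × 3.6) = 0.47 × exp(−1.166)
  = 0.47 × 0.3115 = 0.1464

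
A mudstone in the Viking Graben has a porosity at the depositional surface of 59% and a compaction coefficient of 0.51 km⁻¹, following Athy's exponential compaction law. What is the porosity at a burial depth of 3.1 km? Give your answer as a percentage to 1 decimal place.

12.1%

n = n₀·exp(−β·d) = 0.59 × exp(−0.51 × 3.1) = 0.59 × exp(−1.581)
  = 0.59 × 0.2058 = 0.1214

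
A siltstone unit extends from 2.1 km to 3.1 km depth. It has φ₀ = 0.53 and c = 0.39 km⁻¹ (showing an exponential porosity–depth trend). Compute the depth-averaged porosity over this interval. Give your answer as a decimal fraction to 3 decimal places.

0.193

⟨φ⟩ = (1/(d₂−d₁)) ∫ φ₀ e^(−cd) dd = φ₀·(e^(−c·d₁) − e^(−c·d₂)) / (c·(d₂−d₁))
e^(−0.39×2.1) = 0.4409; e^(−0.39×3.1) = 0.2985
⟨φ⟩ = 0.53 × (0.4409 − 0.2985) / (0.39 × 1) = 0.53 × 0.3651 = 0.1935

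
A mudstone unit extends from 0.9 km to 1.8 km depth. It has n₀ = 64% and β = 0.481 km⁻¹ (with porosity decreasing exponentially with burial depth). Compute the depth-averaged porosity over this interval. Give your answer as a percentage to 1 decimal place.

⟨n⟩ = (1/(Z₂−Z₁)) ∫ n₀ e^(−βZ) dZ = n₀·(e^(−β·Z₁) − e^(−β·Z₂)) / (β·(Z₂−Z₁))
e^(−0.481×0.9) = 0.6486; e^(−0.481×1.8) = 0.4207
⟨n⟩ = 0.64 × (0.6486 − 0.4207) / (0.481 × 0.9) = 0.64 × 0.5265 = 0.3369

33.7%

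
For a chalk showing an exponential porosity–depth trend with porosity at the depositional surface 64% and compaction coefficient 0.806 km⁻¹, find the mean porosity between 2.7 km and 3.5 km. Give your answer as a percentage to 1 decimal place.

⟨φ⟩ = (1/(d₂−d₁)) ∫ φ₀ e^(−cd) dd = φ₀·(e^(−c·d₁) − e^(−c·d₂)) / (c·(d₂−d₁))
e^(−0.806×2.7) = 0.1135; e^(−0.806×3.5) = 0.0595
⟨φ⟩ = 0.64 × (0.1135 − 0.0595) / (0.806 × 0.8) = 0.64 × 0.0836 = 0.0535

5.4%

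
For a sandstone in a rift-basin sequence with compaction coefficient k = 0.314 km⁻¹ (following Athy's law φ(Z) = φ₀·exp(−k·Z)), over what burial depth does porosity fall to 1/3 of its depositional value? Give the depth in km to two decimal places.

φ/φ₀ = 1/3 ⇒ exp(−k·Z) = 1/3 ⇒ Z = ln(3) / k
Z = 1.0986 / 0.314 = 3.499 km

3.50 km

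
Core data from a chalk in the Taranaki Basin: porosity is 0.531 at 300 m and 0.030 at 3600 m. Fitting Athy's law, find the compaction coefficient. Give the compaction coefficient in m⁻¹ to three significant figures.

0.000871 m⁻¹

Working in km (1 km = 1000 m; β in km⁻¹ = β in m⁻¹ × 1000):
Athy: n(Z) = n₀ e^(−βZ) ⇒ n₁/n₂ = e^{β(Z₂−Z₁)} ⇒ β = ln(n₁/n₂)/(Z₂−Z₁)
β = ln(0.531/0.03) / (3.6 − 0.3) = ln(17.7) / 3.3 = 2.8736 / 3.3 = 0.8708 km⁻¹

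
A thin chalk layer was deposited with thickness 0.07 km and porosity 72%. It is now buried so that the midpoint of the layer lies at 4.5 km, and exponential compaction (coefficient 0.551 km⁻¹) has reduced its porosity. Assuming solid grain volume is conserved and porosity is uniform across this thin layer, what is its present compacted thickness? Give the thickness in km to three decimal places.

Porosity at 4.5 km: phi = 0.72·exp(−0.551×4.5) = 0.0603
Solid-volume conservation: h(1−phi) = h₀(1−phi₀) ⇒ h = h₀·(1−phi₀)/(1−phi)
h = 0.07 × (1 − 0.72)/(1 − 0.0603) = 0.07 × 0.2980 = 0.0209 km

0.021 km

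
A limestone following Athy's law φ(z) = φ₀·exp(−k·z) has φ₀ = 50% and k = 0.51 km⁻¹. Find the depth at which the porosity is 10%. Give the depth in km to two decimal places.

3.16 km

Invert Athy's law: z = ln(φ₀/φ) / k
z = ln(0.5/0.1) / 0.51 = ln(5) / 0.51 = 1.6094 / 0.51 = 3.156 km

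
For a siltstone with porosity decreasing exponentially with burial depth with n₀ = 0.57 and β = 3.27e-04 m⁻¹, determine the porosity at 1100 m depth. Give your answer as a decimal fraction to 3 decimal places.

0.398

Working in km (1 km = 1000 m; β in km⁻¹ = β in m⁻¹ × 1000):
n = n₀·exp(−β·d) = 0.57 × exp(−0.327 × 1.1) = 0.57 × exp(−0.3597)
  = 0.57 × 0.6979 = 0.3978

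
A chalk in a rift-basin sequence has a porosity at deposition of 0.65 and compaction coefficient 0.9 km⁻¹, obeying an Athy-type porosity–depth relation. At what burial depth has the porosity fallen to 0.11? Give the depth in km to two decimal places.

1.97 km

Invert Athy's law: Z = ln(phi₀/phi) / c
Z = ln(0.65/0.11) / 0.9 = ln(5.909) / 0.9 = 1.7765 / 0.9 = 1.974 km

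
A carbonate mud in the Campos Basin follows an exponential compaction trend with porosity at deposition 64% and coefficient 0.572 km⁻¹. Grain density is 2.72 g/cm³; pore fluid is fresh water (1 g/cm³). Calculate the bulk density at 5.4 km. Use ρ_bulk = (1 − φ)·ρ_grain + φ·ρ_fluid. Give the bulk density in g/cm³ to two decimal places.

Porosity at depth: φ = 0.64·exp(−0.572×5.4) = 0.64×0.0456 = 0.0292
Bulk density: ρ_b = (1−φ)ρ_g + φ·ρ_f = 0.9708×2.72 + 0.0292×1
       = 2.641 + 0.029 = 2.670 g/cm³

2.67 g/cm³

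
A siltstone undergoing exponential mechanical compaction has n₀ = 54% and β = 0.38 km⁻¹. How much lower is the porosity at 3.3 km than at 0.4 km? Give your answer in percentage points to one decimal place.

n(0.4) = 0.54·e^(−0.38×0.4) = 0.4639
n(3.3) = 0.54·e^(−0.38×3.3) = 0.1541
Δn = 0.4639 − 0.1541 = 0.3098

31.0 percentage points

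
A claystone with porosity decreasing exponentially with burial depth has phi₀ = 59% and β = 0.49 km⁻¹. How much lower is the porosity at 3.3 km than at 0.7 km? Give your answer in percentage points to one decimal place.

30.2 percentage points

phi(0.7) = 0.59·e^(−0.49×0.7) = 0.4187
phi(3.3) = 0.59·e^(−0.49×3.3) = 0.1171
Δphi = 0.4187 − 0.1171 = 0.3016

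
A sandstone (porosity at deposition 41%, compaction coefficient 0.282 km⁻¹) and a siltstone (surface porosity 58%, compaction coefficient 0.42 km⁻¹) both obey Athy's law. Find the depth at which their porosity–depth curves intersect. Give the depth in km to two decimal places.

Set φ₀ₐ e^(−βₐd) = φ₀ᵦ e^(−βᵦd) ⇒ ln(φ₀ₐ/φ₀ᵦ) = (βₐ − βᵦ)·d
d = ln(0.41/0.58) / (0.282 − 0.42) = -0.3469 / -0.138 = 2.514 km

2.51 km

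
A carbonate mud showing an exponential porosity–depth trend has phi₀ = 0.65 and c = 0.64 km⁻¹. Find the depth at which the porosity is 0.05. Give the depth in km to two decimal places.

4.01 km

Invert Athy's law: z = ln(phi₀/phi) / c
z = ln(0.65/0.05) / 0.64 = ln(13) / 0.64 = 2.5649 / 0.64 = 4.008 km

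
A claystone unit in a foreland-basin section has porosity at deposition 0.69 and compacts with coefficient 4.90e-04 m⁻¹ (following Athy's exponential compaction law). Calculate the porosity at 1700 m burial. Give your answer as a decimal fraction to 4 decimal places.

Working in km (1 km = 1000 m; β in km⁻¹ = β in m⁻¹ × 1000):
phi = phi₀·exp(−β·d) = 0.69 × exp(−0.49 × 1.7) = 0.69 × exp(−0.833)
  = 0.69 × 0.4347 = 0.3000

0.3000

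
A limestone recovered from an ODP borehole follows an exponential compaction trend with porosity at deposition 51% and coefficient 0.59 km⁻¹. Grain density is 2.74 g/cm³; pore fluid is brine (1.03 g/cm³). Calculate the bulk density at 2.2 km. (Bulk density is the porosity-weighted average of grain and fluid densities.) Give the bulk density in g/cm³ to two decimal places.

Porosity at depth: phi = 0.51·exp(−0.59×2.2) = 0.51×0.2731 = 0.1393
Bulk density: ρ_b = (1−phi)ρ_g + phi·ρ_f = 0.8607×2.74 + 0.1393×1.03
       = 2.358 + 0.143 = 2.502 g/cm³

2.50 g/cm³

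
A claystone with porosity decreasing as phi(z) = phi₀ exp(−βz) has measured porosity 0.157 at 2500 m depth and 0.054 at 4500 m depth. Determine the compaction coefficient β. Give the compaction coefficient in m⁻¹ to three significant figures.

0.000534 m⁻¹

Working in km (1 km = 1000 m; β in km⁻¹ = β in m⁻¹ × 1000):
Athy: phi(z) = phi₀ e^(−βz) ⇒ phi₁/phi₂ = e^{β(z₂−z₁)} ⇒ β = ln(phi₁/phi₂)/(z₂−z₁)
β = ln(0.157/0.054) / (4.5 − 2.5) = ln(2.907) / 2 = 1.0673 / 2 = 0.5336 km⁻¹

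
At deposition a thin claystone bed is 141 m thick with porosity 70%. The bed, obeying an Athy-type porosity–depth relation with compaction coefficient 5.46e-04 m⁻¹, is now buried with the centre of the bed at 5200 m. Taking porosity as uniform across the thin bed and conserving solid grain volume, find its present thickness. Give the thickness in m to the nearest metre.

44 m

Working in km (1 km = 1000 m; β in km⁻¹ = β in m⁻¹ × 1000):
Porosity at 5.2 km: n = 0.7·exp(−0.546×5.2) = 0.0409
Solid-volume conservation: h(1−n) = h₀(1−n₀) ⇒ h = h₀·(1−n₀)/(1−n)
h = 0.141 × (1 − 0.7)/(1 − 0.0409) = 0.141 × 0.3128 = 0.0441 km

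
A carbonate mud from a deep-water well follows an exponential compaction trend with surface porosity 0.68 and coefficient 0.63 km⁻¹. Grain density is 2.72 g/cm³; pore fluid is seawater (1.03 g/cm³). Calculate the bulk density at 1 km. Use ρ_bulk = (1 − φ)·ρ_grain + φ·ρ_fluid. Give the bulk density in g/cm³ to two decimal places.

2.11 g/cm³

Porosity at depth: φ = 0.68·exp(−0.63×1) = 0.68×0.5326 = 0.3622
Bulk density: ρ_b = (1−φ)ρ_g + φ·ρ_f = 0.6378×2.72 + 0.3622×1.03
       = 1.735 + 0.373 = 2.108 g/cm³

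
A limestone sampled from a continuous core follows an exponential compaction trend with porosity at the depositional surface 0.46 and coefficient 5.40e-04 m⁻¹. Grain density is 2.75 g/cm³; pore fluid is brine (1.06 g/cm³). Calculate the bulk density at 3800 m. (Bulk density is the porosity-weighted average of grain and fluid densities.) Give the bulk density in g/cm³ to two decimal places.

2.65 g/cm³

Working in km (1 km = 1000 m; c in km⁻¹ = c in m⁻¹ × 1000):
Porosity at depth: φ = 0.46·exp(−0.54×3.8) = 0.46×0.1285 = 0.0591
Bulk density: ρ_b = (1−φ)ρ_g + φ·ρ_f = 0.9409×2.75 + 0.0591×1.06
       = 2.587 + 0.063 = 2.650 g/cm³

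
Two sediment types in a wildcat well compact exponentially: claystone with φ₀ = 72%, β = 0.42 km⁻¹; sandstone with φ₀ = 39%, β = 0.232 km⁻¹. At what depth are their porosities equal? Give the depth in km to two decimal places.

3.26 km

Set φ₀ₐ e^(−βₐd) = φ₀ᵦ e^(−βᵦd) ⇒ ln(φ₀ₐ/φ₀ᵦ) = (βₐ − βᵦ)·d
d = ln(0.72/0.39) / (0.42 − 0.232) = 0.6131 / 0.188 = 3.261 km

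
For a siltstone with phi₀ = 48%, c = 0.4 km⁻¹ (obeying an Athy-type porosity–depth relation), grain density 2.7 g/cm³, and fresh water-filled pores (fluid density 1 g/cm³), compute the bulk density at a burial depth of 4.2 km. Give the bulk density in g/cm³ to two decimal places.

2.55 g/cm³

Porosity at depth: phi = 0.48·exp(−0.4×4.2) = 0.48×0.1864 = 0.0895
Bulk density: ρ_b = (1−phi)ρ_g + phi·ρ_f = 0.9105×2.7 + 0.0895×1
       = 2.458 + 0.089 = 2.548 g/cm³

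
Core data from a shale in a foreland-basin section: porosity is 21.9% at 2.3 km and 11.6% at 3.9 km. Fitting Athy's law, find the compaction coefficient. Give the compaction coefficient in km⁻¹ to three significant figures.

0.397 km⁻¹

Athy: phi(Z) = phi₀ e^(−cZ) ⇒ phi₁/phi₂ = e^{c(Z₂−Z₁)} ⇒ c = ln(phi₁/phi₂)/(Z₂−Z₁)
c = ln(0.219/0.116) / (3.9 − 2.3) = ln(1.888) / 1.6 = 0.6355 / 1.6 = 0.3972 km⁻¹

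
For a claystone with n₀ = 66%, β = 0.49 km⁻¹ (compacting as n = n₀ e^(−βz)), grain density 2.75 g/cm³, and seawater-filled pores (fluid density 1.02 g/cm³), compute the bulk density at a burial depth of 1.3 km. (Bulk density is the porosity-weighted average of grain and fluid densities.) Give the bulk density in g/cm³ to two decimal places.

2.15 g/cm³

Porosity at depth: n = 0.66·exp(−0.49×1.3) = 0.66×0.5289 = 0.3491
Bulk density: ρ_b = (1−n)ρ_g + n·ρ_f = 0.6509×2.75 + 0.3491×1.02
       = 1.790 + 0.356 = 2.146 g/cm³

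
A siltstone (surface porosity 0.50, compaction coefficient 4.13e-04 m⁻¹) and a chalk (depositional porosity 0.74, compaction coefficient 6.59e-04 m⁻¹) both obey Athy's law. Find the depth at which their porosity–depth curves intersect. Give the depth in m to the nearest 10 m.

1590 m

Working in km (1 km = 1000 m; β in km⁻¹ = β in m⁻¹ × 1000):
Set n₀ₐ e^(−βₐd) = n₀ᵦ e^(−βᵦd) ⇒ ln(n₀ₐ/n₀ᵦ) = (βₐ − βᵦ)·d
d = ln(0.5/0.74) / (0.413 − 0.659) = -0.3920 / -0.246 = 1.594 km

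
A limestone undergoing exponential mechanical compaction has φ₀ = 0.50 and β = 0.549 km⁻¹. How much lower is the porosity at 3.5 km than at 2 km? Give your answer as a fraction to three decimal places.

φ(2) = 0.5·e^(−0.549×2) = 0.1668
φ(3.5) = 0.5·e^(−0.549×3.5) = 0.0732
Δφ = 0.1668 − 0.0732 = 0.0936

0.094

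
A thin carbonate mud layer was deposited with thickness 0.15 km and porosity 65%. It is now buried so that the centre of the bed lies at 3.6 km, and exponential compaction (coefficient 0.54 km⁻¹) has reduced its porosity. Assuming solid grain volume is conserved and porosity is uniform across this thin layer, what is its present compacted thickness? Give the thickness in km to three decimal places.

0.058 km

Porosity at 3.6 km: phi = 0.65·exp(−0.54×3.6) = 0.0930
Solid-volume conservation: h(1−phi) = h₀(1−phi₀) ⇒ h = h₀·(1−phi₀)/(1−phi)
h = 0.15 × (1 − 0.65)/(1 − 0.0930) = 0.15 × 0.3859 = 0.0579 km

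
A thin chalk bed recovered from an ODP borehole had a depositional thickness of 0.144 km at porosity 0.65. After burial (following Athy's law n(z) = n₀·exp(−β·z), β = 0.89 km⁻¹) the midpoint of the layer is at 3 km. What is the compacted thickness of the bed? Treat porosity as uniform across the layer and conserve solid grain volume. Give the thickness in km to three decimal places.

0.053 km

Porosity at 3 km: n = 0.65·exp(−0.89×3) = 0.0450
Solid-volume conservation: h(1−n) = h₀(1−n₀) ⇒ h = h₀·(1−n₀)/(1−n)
h = 0.144 × (1 − 0.65)/(1 − 0.0450) = 0.144 × 0.3665 = 0.0528 km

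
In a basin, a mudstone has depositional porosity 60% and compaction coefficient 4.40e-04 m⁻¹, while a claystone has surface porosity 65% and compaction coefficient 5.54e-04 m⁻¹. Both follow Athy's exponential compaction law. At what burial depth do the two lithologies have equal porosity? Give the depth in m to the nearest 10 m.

Working in km (1 km = 1000 m; β in km⁻¹ = β in m⁻¹ × 1000):
Set φ₀ₐ e^(−βₐd) = φ₀ᵦ e^(−βᵦd) ⇒ ln(φ₀ₐ/φ₀ᵦ) = (βₐ − βᵦ)·d
d = ln(0.6/0.65) / (0.44 − 0.554) = -0.0800 / -0.114 = 0.702 km

700 m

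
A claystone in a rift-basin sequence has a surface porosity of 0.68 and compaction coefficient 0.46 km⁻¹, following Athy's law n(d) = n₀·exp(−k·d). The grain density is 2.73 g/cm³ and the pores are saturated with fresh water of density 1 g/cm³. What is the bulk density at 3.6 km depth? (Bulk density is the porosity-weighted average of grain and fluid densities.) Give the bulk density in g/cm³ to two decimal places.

2.51 g/cm³

Porosity at depth: n = 0.68·exp(−0.46×3.6) = 0.68×0.1909 = 0.1298
Bulk density: ρ_b = (1−n)ρ_g + n·ρ_f = 0.8702×2.73 + 0.1298×1
       = 2.376 + 0.130 = 2.505 g/cm³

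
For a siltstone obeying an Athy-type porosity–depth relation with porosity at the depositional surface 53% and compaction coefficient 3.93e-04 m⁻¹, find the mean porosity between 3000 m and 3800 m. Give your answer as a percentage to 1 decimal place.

Working in km (1 km = 1000 m; k in km⁻¹ = k in m⁻¹ × 1000):
⟨n⟩ = (1/(Z₂−Z₁)) ∫ n₀ e^(−kZ) dZ = n₀·(e^(−k·Z₁) − e^(−k·Z₂)) / (k·(Z₂−Z₁))
e^(−0.393×3) = 0.3076; e^(−0.393×3.8) = 0.2246
⟨n⟩ = 0.53 × (0.3076 − 0.2246) / (0.393 × 0.8) = 0.53 × 0.2639 = 0.1399

14.0%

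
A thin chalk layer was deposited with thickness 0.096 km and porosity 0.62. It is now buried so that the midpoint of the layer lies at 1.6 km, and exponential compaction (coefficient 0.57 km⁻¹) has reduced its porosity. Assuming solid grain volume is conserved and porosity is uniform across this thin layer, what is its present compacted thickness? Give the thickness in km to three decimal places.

Porosity at 1.6 km: phi = 0.62·exp(−0.57×1.6) = 0.2491
Solid-volume conservation: h(1−phi) = h₀(1−phi₀) ⇒ h = h₀·(1−phi₀)/(1−phi)
h = 0.096 × (1 − 0.62)/(1 − 0.2491) = 0.096 × 0.5060 = 0.0486 km

0.049 km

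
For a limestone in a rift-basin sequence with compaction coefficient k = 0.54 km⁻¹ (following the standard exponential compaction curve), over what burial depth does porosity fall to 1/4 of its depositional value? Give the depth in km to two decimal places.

n/n₀ = 1/4 ⇒ exp(−k·z) = 1/4 ⇒ z = ln(4) / k
z = 1.3863 / 0.54 = 2.567 km

2.57 km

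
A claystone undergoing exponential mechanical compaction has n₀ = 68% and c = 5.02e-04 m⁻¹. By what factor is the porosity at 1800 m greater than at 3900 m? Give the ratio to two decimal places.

2.87

Working in km (1 km = 1000 m; c in km⁻¹ = c in m⁻¹ × 1000):
n(Z₁)/n(Z₂) = e^(−c·Z₁)/e^(−c·Z₂) = e^{c(Z₂−Z₁)}
= exp(0.502 × 2.1) = exp(1.054) = 2.8697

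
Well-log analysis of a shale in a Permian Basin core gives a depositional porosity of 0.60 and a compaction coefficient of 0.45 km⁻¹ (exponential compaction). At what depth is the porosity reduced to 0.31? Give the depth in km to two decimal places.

1.47 km

Invert Athy's law: Z = ln(φ₀/φ) / c
Z = ln(0.6/0.31) / 0.45 = ln(1.935) / 0.45 = 0.6604 / 0.45 = 1.467 km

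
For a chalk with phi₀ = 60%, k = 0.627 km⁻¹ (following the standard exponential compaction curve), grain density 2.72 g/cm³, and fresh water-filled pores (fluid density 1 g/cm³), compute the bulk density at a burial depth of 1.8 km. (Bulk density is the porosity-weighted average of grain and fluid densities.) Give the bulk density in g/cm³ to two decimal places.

Porosity at depth: phi = 0.6·exp(−0.627×1.8) = 0.6×0.3235 = 0.1941
Bulk density: ρ_b = (1−phi)ρ_g + phi·ρ_f = 0.8059×2.72 + 0.1941×1
       = 2.192 + 0.194 = 2.386 g/cm³

2.39 g/cm³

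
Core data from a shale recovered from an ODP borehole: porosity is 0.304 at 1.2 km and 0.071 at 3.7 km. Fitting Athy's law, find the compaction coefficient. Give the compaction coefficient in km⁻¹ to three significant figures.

0.582 km⁻¹

Athy: n(z) = n₀ e^(−cz) ⇒ n₁/n₂ = e^{c(z₂−z₁)} ⇒ c = ln(n₁/n₂)/(z₂−z₁)
c = ln(0.304/0.071) / (3.7 − 1.2) = ln(4.282) / 2.5 = 1.4543 / 2.5 = 0.5817 km⁻¹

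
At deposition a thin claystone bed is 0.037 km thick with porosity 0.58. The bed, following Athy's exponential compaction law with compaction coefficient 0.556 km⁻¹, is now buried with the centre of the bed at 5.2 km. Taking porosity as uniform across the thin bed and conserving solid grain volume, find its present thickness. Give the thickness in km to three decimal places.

0.016 km

Porosity at 5.2 km: φ = 0.58·exp(−0.556×5.2) = 0.0322
Solid-volume conservation: h(1−φ) = h₀(1−φ₀) ⇒ h = h₀·(1−φ₀)/(1−φ)
h = 0.037 × (1 − 0.58)/(1 − 0.0322) = 0.037 × 0.4340 = 0.0161 km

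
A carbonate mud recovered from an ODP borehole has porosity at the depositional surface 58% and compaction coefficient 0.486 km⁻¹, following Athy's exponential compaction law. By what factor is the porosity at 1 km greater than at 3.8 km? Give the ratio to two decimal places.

phi(d₁)/phi(d₂) = e^(−β·d₁)/e^(−β·d₂) = e^{β(d₂−d₁)}
= exp(0.486 × 2.8) = exp(1.361) = 3.8993

3.90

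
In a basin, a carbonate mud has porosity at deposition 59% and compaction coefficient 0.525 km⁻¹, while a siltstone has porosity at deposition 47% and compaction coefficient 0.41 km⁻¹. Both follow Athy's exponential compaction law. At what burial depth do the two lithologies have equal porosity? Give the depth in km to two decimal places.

1.98 km

Set φ₀ₐ e^(−cₐz) = φ₀ᵦ e^(−cᵦz) ⇒ ln(φ₀ₐ/φ₀ᵦ) = (cₐ − cᵦ)·z
z = ln(0.59/0.47) / (0.525 − 0.41) = 0.2274 / 0.115 = 1.977 km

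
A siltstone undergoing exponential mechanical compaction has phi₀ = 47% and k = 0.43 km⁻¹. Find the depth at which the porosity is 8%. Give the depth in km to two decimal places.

Invert Athy's law: d = ln(phi₀/phi) / k
d = ln(0.47/0.08) / 0.43 = ln(5.875) / 0.43 = 1.7707 / 0.43 = 4.118 km

4.12 km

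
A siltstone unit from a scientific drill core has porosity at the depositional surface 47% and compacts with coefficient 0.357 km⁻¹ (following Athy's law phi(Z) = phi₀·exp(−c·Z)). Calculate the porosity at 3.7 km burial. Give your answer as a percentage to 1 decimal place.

phi = phi₀·exp(−c·Z) = 0.47 × exp(−0.357 × 3.7) = 0.47 × exp(−1.321)
  = 0.47 × 0.2669 = 0.1254

12.5%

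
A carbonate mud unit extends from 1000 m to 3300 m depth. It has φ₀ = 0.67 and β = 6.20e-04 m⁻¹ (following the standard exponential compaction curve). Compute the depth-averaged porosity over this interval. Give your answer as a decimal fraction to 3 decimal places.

Working in km (1 km = 1000 m; β in km⁻¹ = β in m⁻¹ × 1000):
⟨φ⟩ = (1/(Z₂−Z₁)) ∫ φ₀ e^(−βZ) dZ = φ₀·(e^(−β·Z₁) − e^(−β·Z₂)) / (β·(Z₂−Z₁))
e^(−0.62×1) = 0.5379; e^(−0.62×3.3) = 0.1293
⟨φ⟩ = 0.67 × (0.5379 − 0.1293) / (0.62 × 2.3) = 0.67 × 0.2866 = 0.1920

0.192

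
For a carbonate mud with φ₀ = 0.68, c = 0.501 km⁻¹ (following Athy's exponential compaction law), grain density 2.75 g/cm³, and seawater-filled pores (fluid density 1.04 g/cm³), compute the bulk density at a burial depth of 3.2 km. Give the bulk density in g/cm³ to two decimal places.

2.52 g/cm³

Porosity at depth: φ = 0.68·exp(−0.501×3.2) = 0.68×0.2013 = 0.1369
Bulk density: ρ_b = (1−φ)ρ_g + φ·ρ_f = 0.8631×2.75 + 0.1369×1.04
       = 2.374 + 0.142 = 2.516 g/cm³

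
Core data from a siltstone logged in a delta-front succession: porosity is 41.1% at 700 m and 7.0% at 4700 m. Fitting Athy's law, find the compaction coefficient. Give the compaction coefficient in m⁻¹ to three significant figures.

0.000443 m⁻¹

Working in km (1 km = 1000 m; c in km⁻¹ = c in m⁻¹ × 1000):
Athy: phi(d) = phi₀ e^(−cd) ⇒ phi₁/phi₂ = e^{c(d₂−d₁)} ⇒ c = ln(phi₁/phi₂)/(d₂−d₁)
c = ln(0.411/0.07) / (4.7 − 0.7) = ln(5.871) / 4 = 1.7701 / 4 = 0.4425 km⁻¹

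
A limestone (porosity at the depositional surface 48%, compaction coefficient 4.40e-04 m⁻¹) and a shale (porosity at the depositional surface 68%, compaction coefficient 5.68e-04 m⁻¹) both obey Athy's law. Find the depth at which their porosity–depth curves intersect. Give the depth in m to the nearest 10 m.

Working in km (1 km = 1000 m; k in km⁻¹ = k in m⁻¹ × 1000):
Set n₀ₐ e^(−kₐZ) = n₀ᵦ e^(−kᵦZ) ⇒ ln(n₀ₐ/n₀ᵦ) = (kₐ − kᵦ)·Z
Z = ln(0.48/0.68) / (0.44 − 0.568) = -0.3483 / -0.128 = 2.721 km

2720 m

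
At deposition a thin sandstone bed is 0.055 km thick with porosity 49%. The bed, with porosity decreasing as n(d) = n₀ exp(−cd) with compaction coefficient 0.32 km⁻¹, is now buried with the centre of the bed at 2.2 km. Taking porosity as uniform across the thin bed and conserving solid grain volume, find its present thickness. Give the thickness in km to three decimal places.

Porosity at 2.2 km: n = 0.49·exp(−0.32×2.2) = 0.2424
Solid-volume conservation: h(1−n) = h₀(1−n₀) ⇒ h = h₀·(1−n₀)/(1−n)
h = 0.055 × (1 − 0.49)/(1 − 0.2424) = 0.055 × 0.6731 = 0.0370 km

0.037 km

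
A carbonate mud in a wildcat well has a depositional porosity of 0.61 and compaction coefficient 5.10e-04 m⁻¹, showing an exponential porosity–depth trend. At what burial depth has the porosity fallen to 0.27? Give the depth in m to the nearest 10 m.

Working in km (1 km = 1000 m; c in km⁻¹ = c in m⁻¹ × 1000):
Invert Athy's law: Z = ln(n₀/n) / c
Z = ln(0.61/0.27) / 0.51 = ln(2.259) / 0.51 = 0.8150 / 0.51 = 1.598 km

1600 m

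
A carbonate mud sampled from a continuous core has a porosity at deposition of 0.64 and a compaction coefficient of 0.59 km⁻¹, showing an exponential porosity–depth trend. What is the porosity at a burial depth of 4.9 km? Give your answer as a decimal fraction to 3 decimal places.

0.036

φ = φ₀·exp(−k·Z) = 0.64 × exp(−0.59 × 4.9) = 0.64 × exp(−2.891)
  = 0.64 × 0.0555 = 0.0355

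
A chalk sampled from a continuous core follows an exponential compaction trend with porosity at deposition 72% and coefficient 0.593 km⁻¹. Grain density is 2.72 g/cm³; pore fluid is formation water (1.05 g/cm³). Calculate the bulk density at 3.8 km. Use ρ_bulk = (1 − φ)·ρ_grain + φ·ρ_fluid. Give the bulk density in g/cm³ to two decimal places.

Porosity at depth: phi = 0.72·exp(−0.593×3.8) = 0.72×0.1050 = 0.0756
Bulk density: ρ_b = (1−phi)ρ_g + phi·ρ_f = 0.9244×2.72 + 0.0756×1.05
       = 2.514 + 0.079 = 2.594 g/cm³

2.59 g/cm³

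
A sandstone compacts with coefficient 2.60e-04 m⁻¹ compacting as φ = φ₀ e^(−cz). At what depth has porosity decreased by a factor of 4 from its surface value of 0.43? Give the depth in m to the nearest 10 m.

Working in km (1 km = 1000 m; c in km⁻¹ = c in m⁻¹ × 1000):
φ/φ₀ = 1/4 ⇒ exp(−c·z) = 1/4 ⇒ z = ln(4) / c
z = 1.3863 / 0.26 = 5.332 km

5330 m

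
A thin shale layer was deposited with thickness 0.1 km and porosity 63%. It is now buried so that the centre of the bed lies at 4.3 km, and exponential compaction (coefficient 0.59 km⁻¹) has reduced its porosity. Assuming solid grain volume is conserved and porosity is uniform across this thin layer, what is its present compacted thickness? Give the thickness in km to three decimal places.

0.039 km

Porosity at 4.3 km: φ = 0.63·exp(−0.59×4.3) = 0.0498
Solid-volume conservation: h(1−φ) = h₀(1−φ₀) ⇒ h = h₀·(1−φ₀)/(1−φ)
h = 0.1 × (1 − 0.63)/(1 − 0.0498) = 0.1 × 0.3894 = 0.0389 km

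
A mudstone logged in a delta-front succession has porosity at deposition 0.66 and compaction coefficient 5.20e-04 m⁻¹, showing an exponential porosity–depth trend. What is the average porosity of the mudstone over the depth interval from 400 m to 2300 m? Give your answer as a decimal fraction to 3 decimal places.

0.341

Working in km (1 km = 1000 m; β in km⁻¹ = β in m⁻¹ × 1000):
⟨φ⟩ = (1/(d₂−d₁)) ∫ φ₀ e^(−βd) dd = φ₀·(e^(−β·d₁) − e^(−β·d₂)) / (β·(d₂−d₁))
e^(−0.52×0.4) = 0.8122; e^(−0.52×2.3) = 0.3024
⟨φ⟩ = 0.66 × (0.8122 − 0.3024) / (0.52 × 1.9) = 0.66 × 0.5160 = 0.3406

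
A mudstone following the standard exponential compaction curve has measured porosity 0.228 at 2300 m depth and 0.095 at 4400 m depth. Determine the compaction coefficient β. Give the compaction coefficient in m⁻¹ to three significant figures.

Working in km (1 km = 1000 m; β in km⁻¹ = β in m⁻¹ × 1000):
Athy: φ(Z) = φ₀ e^(−βZ) ⇒ φ₁/φ₂ = e^{β(Z₂−Z₁)} ⇒ β = ln(φ₁/φ₂)/(Z₂−Z₁)
β = ln(0.228/0.095) / (4.4 − 2.3) = ln(2.4) / 2.1 = 0.8755 / 2.1 = 0.4169 km⁻¹

0.000417 m⁻¹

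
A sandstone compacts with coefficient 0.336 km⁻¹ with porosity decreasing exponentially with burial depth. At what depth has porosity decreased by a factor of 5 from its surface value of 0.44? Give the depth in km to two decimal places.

4.79 km

phi/phi₀ = 1/5 ⇒ exp(−c·z) = 1/5 ⇒ z = ln(5) / c
z = 1.6094 / 0.336 = 4.790 km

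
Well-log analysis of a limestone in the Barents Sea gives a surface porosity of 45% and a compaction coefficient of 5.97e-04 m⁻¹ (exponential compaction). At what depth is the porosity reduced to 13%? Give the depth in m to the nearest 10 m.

2080 m

Working in km (1 km = 1000 m; c in km⁻¹ = c in m⁻¹ × 1000):
Invert Athy's law: d = ln(n₀/n) / c
d = ln(0.45/0.13) / 0.597 = ln(3.462) / 0.597 = 1.2417 / 0.597 = 2.080 km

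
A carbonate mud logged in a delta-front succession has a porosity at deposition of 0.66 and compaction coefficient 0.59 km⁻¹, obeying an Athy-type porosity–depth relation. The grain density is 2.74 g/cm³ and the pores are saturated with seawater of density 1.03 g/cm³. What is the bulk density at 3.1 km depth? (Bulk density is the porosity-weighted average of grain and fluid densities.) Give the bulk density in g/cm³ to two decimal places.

Porosity at depth: φ = 0.66·exp(−0.59×3.1) = 0.66×0.1606 = 0.1060
Bulk density: ρ_b = (1−φ)ρ_g + φ·ρ_f = 0.8940×2.74 + 0.1060×1.03
       = 2.450 + 0.109 = 2.559 g/cm³

2.56 g/cm³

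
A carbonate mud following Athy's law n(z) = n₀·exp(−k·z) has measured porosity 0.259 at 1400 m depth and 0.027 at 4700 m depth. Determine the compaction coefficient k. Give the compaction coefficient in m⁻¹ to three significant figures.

0.000685 m⁻¹

Working in km (1 km = 1000 m; k in km⁻¹ = k in m⁻¹ × 1000):
Athy: n(z) = n₀ e^(−kz) ⇒ n₁/n₂ = e^{k(z₂−z₁)} ⇒ k = ln(n₁/n₂)/(z₂−z₁)
k = ln(0.259/0.027) / (4.7 − 1.4) = ln(9.593) / 3.3 = 2.2610 / 3.3 = 0.6851 km⁻¹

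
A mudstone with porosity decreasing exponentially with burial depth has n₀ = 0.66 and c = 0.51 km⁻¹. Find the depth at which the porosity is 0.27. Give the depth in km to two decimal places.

1.75 km

Invert Athy's law: Z = ln(n₀/n) / c
Z = ln(0.66/0.27) / 0.51 = ln(2.444) / 0.51 = 0.8938 / 0.51 = 1.753 km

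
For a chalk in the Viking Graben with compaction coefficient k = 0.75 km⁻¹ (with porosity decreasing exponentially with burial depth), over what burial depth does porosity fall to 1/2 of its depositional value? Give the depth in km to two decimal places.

φ/φ₀ = 1/2 ⇒ exp(−k·Z) = 1/2 ⇒ Z = ln(2) / k
Z = 0.6931 / 0.75 = 0.924 km

0.92 km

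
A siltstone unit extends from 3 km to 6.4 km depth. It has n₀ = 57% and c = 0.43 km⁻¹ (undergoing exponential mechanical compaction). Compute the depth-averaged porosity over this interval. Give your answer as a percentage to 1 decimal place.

8.2%

⟨n⟩ = (1/(Z₂−Z₁)) ∫ n₀ e^(−cZ) dZ = n₀·(e^(−c·Z₁) − e^(−c·Z₂)) / (c·(Z₂−Z₁))
e^(−0.43×3) = 0.2753; e^(−0.43×6.4) = 0.0638
⟨n⟩ = 0.57 × (0.2753 − 0.0638) / (0.43 × 3.4) = 0.57 × 0.1446 = 0.0824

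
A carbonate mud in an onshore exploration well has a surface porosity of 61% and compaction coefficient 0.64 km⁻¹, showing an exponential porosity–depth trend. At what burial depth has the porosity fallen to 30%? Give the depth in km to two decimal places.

Invert Athy's law: Z = ln(n₀/n) / k
Z = ln(0.61/0.3) / 0.64 = ln(2.033) / 0.64 = 0.7097 / 0.64 = 1.109 km

1.11 km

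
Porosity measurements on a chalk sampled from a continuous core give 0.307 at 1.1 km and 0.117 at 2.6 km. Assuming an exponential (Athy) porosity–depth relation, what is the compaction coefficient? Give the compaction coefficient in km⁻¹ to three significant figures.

0.643 km⁻¹

Athy: φ(z) = φ₀ e^(−kz) ⇒ φ₁/φ₂ = e^{k(z₂−z₁)} ⇒ k = ln(φ₁/φ₂)/(z₂−z₁)
k = ln(0.307/0.117) / (2.6 − 1.1) = ln(2.624) / 1.5 = 0.9647 / 1.5 = 0.6431 km⁻¹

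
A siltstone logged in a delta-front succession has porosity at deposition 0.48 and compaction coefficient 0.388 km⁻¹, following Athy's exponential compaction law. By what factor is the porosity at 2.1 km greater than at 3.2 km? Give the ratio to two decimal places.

1.53

φ(z₁)/φ(z₂) = e^(−k·z₁)/e^(−k·z₂) = e^{k(z₂−z₁)}
= exp(0.388 × 1.1) = exp(0.4268) = 1.5323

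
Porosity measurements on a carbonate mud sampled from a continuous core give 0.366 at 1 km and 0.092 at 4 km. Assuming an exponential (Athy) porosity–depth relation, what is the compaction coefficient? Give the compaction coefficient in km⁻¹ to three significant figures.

Athy: phi(Z) = phi₀ e^(−kZ) ⇒ phi₁/phi₂ = e^{k(Z₂−Z₁)} ⇒ k = ln(phi₁/phi₂)/(Z₂−Z₁)
k = ln(0.366/0.092) / (4 − 1) = ln(3.978) / 3 = 1.3808 / 3 = 0.4603 km⁻¹

0.460 km⁻¹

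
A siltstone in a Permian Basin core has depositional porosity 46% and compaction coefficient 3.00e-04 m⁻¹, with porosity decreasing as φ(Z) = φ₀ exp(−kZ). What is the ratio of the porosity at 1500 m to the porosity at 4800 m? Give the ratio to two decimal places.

2.69

Working in km (1 km = 1000 m; k in km⁻¹ = k in m⁻¹ × 1000):
φ(Z₁)/φ(Z₂) = e^(−k·Z₁)/e^(−k·Z₂) = e^{k(Z₂−Z₁)}
= exp(0.3 × 3.3) = exp(0.99) = 2.6912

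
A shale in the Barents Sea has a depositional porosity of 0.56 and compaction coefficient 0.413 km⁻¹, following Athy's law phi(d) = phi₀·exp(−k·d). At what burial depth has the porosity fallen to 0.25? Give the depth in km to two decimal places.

Invert Athy's law: d = ln(phi₀/phi) / k
d = ln(0.56/0.25) / 0.413 = ln(2.24) / 0.413 = 0.8065 / 0.413 = 1.953 km

1.95 km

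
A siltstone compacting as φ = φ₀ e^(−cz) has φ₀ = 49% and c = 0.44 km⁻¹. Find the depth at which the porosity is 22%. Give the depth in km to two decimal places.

Invert Athy's law: z = ln(φ₀/φ) / c
z = ln(0.49/0.22) / 0.44 = ln(2.227) / 0.44 = 0.8008 / 0.44 = 1.820 km

1.82 km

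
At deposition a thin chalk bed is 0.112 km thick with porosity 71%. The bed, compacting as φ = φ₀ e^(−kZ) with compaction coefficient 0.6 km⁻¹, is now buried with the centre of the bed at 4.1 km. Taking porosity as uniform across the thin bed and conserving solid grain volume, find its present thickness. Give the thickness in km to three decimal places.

Porosity at 4.1 km: φ = 0.71·exp(−0.6×4.1) = 0.0607
Solid-volume conservation: h(1−φ) = h₀(1−φ₀) ⇒ h = h₀·(1−φ₀)/(1−φ)
h = 0.112 × (1 − 0.71)/(1 − 0.0607) = 0.112 × 0.3087 = 0.0346 km

0.035 km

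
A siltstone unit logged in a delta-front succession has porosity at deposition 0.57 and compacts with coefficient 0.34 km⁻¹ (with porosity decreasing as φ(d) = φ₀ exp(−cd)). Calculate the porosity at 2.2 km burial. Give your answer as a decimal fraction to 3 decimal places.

0.270

φ = φ₀·exp(−c·d) = 0.57 × exp(−0.34 × 2.2) = 0.57 × exp(−0.748)
  = 0.57 × 0.4733 = 0.2698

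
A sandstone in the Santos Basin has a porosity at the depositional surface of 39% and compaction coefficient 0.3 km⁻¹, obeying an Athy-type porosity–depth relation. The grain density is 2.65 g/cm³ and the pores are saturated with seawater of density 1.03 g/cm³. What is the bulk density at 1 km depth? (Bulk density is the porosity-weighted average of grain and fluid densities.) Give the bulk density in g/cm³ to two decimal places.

Porosity at depth: n = 0.39·exp(−0.3×1) = 0.39×0.7408 = 0.2889
Bulk density: ρ_b = (1−n)ρ_g + n·ρ_f = 0.7111×2.65 + 0.2889×1.03
       = 1.884 + 0.298 = 2.182 g/cm³

2.18 g/cm³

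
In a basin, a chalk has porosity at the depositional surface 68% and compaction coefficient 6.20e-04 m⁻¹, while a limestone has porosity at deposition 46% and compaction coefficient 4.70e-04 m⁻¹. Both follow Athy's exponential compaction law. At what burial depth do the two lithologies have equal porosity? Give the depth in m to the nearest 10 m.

Working in km (1 km = 1000 m; β in km⁻¹ = β in m⁻¹ × 1000):
Set φ₀ₐ e^(−βₐd) = φ₀ᵦ e^(−βᵦd) ⇒ ln(φ₀ₐ/φ₀ᵦ) = (βₐ − βᵦ)·d
d = ln(0.68/0.46) / (0.62 − 0.47) = 0.3909 / 0.15 = 2.606 km

2610 m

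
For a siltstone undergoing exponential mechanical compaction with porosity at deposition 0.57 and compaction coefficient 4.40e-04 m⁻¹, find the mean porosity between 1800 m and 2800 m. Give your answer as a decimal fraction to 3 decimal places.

0.209

Working in km (1 km = 1000 m; β in km⁻¹ = β in m⁻¹ × 1000):
⟨φ⟩ = (1/(d₂−d₁)) ∫ φ₀ e^(−βd) dd = φ₀·(e^(−β·d₁) − e^(−β·d₂)) / (β·(d₂−d₁))
e^(−0.44×1.8) = 0.4529; e^(−0.44×2.8) = 0.2917
⟨φ⟩ = 0.57 × (0.4529 − 0.2917) / (0.44 × 1) = 0.57 × 0.3664 = 0.2089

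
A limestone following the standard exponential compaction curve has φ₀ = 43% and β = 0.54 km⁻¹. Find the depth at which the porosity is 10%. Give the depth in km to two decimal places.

Invert Athy's law: Z = ln(φ₀/φ) / β
Z = ln(0.43/0.1) / 0.54 = ln(4.3) / 0.54 = 1.4586 / 0.54 = 2.701 km

2.70 km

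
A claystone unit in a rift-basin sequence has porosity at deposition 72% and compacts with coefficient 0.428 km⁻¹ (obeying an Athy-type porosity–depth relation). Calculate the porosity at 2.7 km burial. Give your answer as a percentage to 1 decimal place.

22.7%

n = n₀·exp(−c·z) = 0.72 × exp(−0.428 × 2.7) = 0.72 × exp(−1.156)
  = 0.72 × 0.3149 = 0.2267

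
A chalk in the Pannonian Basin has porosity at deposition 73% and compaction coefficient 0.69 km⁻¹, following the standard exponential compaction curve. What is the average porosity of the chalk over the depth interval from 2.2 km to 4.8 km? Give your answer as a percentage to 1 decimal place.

7.4%

⟨φ⟩ = (1/(z₂−z₁)) ∫ φ₀ e^(−cz) dz = φ₀·(e^(−c·z₁) − e^(−c·z₂)) / (c·(z₂−z₁))
e^(−0.69×2.2) = 0.2191; e^(−0.69×4.8) = 0.0364
⟨φ⟩ = 0.73 × (0.2191 − 0.0364) / (0.69 × 2.6) = 0.73 × 0.1018 = 0.0743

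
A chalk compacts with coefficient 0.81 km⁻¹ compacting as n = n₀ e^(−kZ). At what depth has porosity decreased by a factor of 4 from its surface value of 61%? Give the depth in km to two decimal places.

1.71 km

n/n₀ = 1/4 ⇒ exp(−k·Z) = 1/4 ⇒ Z = ln(4) / k
Z = 1.3863 / 0.81 = 1.711 km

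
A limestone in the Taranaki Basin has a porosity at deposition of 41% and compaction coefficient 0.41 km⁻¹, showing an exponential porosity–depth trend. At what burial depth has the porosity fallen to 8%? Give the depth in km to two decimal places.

Invert Athy's law: z = ln(phi₀/phi) / β
z = ln(0.41/0.08) / 0.41 = ln(5.125) / 0.41 = 1.6341 / 0.41 = 3.986 km

3.99 km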